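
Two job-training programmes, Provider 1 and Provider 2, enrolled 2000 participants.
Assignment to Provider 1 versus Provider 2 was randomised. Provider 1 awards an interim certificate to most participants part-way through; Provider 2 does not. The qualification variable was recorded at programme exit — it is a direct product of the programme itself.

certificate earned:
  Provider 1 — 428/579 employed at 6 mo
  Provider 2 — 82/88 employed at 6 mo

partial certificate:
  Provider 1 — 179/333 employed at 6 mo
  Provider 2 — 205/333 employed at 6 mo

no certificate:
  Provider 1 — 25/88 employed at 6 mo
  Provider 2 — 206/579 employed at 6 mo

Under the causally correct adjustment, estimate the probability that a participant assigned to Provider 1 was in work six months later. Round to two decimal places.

0.63

Because the programme influences qualification attained during the programme, qualification attained during the programme is a post-treatment mediator, not a confounder. Stratifying on it would bias the estimate; the causal effect is the crude pooled difference.
So P(outcome | do(Provider 1)) is just the pooled rate for Provider 1: 632/1000 = 0.632.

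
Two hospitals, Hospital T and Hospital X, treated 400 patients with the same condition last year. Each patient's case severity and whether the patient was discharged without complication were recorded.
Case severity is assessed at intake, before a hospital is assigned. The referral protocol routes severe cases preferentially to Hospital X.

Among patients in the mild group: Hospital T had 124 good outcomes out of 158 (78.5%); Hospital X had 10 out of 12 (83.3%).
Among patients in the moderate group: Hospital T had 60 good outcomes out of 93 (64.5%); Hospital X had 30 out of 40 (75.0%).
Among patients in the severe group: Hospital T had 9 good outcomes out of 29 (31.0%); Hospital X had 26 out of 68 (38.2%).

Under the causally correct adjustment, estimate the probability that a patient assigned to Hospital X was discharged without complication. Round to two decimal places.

Hospital X is higher inside every case severity stratum but Hospital T is higher in aggregate. Whether to stratify depends on how case severity relates to the hospital.
Nothing the hospital does changes case severity; the imbalance is an allocation artefact. With case severity also predicting the outcome, the pooled figure is confounded, and the within-stratum comparison is the causal one.
Standardising Hospital X to the population case severity mix: 0.425·10/12 + 0.333·30/40 + 0.242·26/68 = 0.696.

0.70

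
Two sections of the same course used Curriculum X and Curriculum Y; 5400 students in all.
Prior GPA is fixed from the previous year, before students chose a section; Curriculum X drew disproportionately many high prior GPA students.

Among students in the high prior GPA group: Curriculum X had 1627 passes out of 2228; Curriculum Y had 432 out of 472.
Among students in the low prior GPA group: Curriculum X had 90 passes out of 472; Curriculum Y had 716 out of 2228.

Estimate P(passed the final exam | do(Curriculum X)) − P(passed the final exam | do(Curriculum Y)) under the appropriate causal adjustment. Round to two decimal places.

Prior GPA band differs across teaching methods for reasons unrelated to any effect of the teaching method itself, and it separately predicts the outcome — a classic confounder. We must compare within prior GPA band levels.
Adjusting over the population distribution of prior GPA band: 0.500·(0.730−0.915) + 0.500·(0.191−0.321) = -0.158.

-0.16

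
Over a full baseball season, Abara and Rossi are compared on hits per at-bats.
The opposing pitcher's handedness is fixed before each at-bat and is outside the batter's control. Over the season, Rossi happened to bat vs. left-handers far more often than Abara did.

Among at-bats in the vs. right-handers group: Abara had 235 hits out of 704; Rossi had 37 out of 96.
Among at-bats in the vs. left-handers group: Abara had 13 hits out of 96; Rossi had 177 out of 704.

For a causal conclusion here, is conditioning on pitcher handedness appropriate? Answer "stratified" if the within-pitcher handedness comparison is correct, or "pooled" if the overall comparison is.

stratified

The pitcher handedness-specific comparison favours Rossi throughout, but the pooled figures favour Abara. The question is whether to condition on pitcher handedness.
Nothing the player does changes pitcher handedness; the imbalance is an allocation artefact. With pitcher handedness also predicting the outcome, the pooled figure is confounded, and the within-stratum comparison is the causal one.
Within each level — vs. right-handers: 33.4% vs 38.5%; vs. left-handers: 13.5% vs 25.1% — Rossi is higher every time.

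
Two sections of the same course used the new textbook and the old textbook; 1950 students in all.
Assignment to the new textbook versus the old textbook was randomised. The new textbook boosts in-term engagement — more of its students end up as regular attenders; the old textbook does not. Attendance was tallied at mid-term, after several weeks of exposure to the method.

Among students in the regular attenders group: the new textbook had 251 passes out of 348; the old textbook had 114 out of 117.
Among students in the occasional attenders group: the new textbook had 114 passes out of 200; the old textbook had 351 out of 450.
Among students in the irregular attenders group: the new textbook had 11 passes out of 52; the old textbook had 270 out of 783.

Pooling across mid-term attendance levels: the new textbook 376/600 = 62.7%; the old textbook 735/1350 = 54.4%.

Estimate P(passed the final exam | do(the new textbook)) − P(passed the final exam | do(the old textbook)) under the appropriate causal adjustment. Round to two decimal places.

The mid-term attendance-specific comparison favours the old textbook throughout, but the pooled figures favour the new textbook. The question is whether to condition on mid-term attendance.
Mid-term attendance lies on the pathway teaching method → mid-term attendance → outcome, so adjusting for it blocks the indirect effect. For the total causal effect of teaching method, use the unadjusted pooled rates.
The causal difference is the pooled difference: 0.627 − 0.544 = +0.082.

+0.08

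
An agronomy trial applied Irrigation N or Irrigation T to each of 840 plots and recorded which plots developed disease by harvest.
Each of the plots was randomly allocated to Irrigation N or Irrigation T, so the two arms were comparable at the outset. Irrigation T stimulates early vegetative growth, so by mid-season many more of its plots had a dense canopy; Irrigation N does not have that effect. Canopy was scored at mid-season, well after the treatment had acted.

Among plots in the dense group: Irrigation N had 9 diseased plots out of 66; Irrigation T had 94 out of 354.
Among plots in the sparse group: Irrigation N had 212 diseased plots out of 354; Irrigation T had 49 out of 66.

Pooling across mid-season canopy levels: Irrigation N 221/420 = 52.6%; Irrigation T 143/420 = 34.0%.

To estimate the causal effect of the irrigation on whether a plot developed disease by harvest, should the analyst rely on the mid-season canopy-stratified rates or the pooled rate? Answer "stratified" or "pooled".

pooled

Mid-season canopy is recorded after the irrigation and is itself shifted by it — it sits on the causal path from irrigation to outcome. Conditioning on a mediator would strip out part of the effect we want; the pooled comparison gives the total causal effect.
Pooled: Irrigation N 52.6% vs Irrigation T 34.0%; Irrigation T is lower overall.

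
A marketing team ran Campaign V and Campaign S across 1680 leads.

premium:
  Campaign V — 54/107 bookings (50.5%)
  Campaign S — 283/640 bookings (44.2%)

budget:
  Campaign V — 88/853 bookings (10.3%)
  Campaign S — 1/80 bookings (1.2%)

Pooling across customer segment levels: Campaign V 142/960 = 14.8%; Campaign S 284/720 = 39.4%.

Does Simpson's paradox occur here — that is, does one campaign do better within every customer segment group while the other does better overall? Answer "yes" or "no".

yes

Within each customer segment level (premium 50.5% vs 44.2%; budget 10.3% vs 1.2%), Campaign V has the higher rate every time. Pooled: 14.8% vs 39.4% — Campaign S has the higher rate overall. The two comparisons disagree.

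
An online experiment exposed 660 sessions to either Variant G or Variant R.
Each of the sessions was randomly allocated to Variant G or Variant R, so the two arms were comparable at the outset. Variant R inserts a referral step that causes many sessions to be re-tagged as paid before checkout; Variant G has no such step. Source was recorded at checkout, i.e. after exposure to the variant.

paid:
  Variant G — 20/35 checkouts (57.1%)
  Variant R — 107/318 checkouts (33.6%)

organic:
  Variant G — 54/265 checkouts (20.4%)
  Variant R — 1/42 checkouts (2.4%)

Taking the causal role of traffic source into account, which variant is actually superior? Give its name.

Variant R

Because the variant influences traffic source, traffic source is a post-treatment mediator, not a confounder. Stratifying on it would bias the estimate; the causal effect is the crude pooled difference.
Pooled: Variant G 24.7% vs Variant R 30.0%; Variant R is higher overall.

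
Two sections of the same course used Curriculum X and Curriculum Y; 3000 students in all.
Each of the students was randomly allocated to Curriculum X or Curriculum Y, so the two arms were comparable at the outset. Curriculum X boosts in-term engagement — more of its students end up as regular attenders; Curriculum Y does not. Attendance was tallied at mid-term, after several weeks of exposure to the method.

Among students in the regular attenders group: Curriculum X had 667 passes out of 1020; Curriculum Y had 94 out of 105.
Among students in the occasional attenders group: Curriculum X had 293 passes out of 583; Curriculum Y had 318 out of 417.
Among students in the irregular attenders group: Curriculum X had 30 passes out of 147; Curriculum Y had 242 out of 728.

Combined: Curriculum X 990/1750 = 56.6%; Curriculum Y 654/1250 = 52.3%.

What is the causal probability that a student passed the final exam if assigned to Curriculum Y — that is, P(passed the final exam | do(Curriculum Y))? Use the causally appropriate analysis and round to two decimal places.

Mid-term attendance is recorded after the teaching method and is itself shifted by it — it sits on the causal path from teaching method to outcome. Conditioning on a mediator would strip out part of the effect we want; the pooled comparison gives the total causal effect.
So P(outcome | do(Curriculum Y)) is just the pooled rate for Curriculum Y: 654/1250 = 0.523.

0.52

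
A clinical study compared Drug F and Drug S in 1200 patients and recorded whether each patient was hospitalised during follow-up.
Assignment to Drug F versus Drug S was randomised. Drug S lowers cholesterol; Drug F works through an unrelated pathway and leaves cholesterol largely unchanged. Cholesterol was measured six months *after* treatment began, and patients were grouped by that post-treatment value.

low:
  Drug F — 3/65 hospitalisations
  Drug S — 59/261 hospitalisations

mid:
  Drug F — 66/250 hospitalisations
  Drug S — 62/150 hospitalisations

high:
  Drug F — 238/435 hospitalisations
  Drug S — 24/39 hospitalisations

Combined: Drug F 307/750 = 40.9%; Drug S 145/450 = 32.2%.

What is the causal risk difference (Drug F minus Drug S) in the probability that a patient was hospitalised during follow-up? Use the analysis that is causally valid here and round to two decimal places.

+0.09

Drug F is lower inside every cholesterol stratum but Drug S is lower in aggregate. Whether to stratify depends on how cholesterol relates to the drug.
Because the drug influences cholesterol, cholesterol is a post-treatment mediator, not a confounder. Stratifying on it would bias the estimate; the causal effect is the crude pooled difference.
The causal difference is the pooled difference: 0.409 − 0.322 = +0.087.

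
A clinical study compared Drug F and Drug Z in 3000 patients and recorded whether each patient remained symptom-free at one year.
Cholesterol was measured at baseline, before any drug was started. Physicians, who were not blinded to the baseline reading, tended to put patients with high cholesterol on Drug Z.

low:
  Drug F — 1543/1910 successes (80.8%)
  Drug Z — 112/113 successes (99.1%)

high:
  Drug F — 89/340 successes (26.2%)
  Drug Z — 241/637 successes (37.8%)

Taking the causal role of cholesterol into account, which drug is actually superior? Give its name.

Cholesterol satisfies the back-door criterion: it is not a descendant of the drug, and it blocks the spurious path from drug to outcome. Adjusting for it (i.e., using the within-cholesterol rates) gives the causal effect.
Within each level — low: 80.8% vs 99.1%; high: 26.2% vs 37.8% — Drug Z is higher every time.

Drug Z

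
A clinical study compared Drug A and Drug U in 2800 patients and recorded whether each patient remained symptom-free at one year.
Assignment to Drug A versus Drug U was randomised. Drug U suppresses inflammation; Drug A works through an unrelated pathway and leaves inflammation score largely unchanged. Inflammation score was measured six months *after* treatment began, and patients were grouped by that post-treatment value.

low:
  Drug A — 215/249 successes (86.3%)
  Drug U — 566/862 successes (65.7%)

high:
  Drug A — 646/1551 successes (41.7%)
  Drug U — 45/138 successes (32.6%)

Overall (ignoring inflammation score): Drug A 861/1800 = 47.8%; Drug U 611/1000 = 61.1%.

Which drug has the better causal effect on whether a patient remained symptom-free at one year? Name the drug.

Drug U

The stratified and pooled comparisons disagree (Drug A wins within each inflammation score; Drug U wins overall), so the answer turns on the causal role of inflammation score.
Inflammation score here is a post-treatment variable shaped by the drug; conditioning on it would introduce bias rather than remove it. The overall comparison is the causal one.
Pooled: Drug A 47.8% vs Drug U 61.1%; Drug U is higher overall.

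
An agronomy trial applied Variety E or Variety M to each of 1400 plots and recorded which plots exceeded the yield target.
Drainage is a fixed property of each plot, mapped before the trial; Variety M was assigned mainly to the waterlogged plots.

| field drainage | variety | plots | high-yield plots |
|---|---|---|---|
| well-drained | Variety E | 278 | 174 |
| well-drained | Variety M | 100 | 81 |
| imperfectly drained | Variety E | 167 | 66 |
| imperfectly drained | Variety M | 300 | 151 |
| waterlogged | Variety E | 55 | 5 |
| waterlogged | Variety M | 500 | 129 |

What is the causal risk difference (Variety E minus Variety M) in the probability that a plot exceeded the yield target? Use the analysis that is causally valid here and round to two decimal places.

-0.15

Nothing the variety does changes field drainage; the imbalance is an allocation artefact. With field drainage also predicting the outcome, the pooled figure is confounded, and the within-stratum comparison is the causal one.
Adjusting over the population distribution of field drainage: 0.270·(0.626−0.810) + 0.334·(0.395−0.503) + 0.396·(0.091−0.258) = -0.152.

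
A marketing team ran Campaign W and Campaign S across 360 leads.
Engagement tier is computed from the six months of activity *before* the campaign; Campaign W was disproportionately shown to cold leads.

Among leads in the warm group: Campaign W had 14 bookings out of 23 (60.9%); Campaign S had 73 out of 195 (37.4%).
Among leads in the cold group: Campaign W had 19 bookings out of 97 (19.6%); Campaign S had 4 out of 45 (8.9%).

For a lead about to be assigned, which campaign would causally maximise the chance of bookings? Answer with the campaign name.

Engagement tier satisfies the back-door criterion: it is not a descendant of the campaign, and it blocks the spurious path from campaign to outcome. Adjusting for it (i.e., using the within-engagement tier rates) gives the causal effect.
Within each level — warm: 60.9% vs 37.4%; cold: 19.6% vs 8.9% — Campaign W is higher every time.

Campaign W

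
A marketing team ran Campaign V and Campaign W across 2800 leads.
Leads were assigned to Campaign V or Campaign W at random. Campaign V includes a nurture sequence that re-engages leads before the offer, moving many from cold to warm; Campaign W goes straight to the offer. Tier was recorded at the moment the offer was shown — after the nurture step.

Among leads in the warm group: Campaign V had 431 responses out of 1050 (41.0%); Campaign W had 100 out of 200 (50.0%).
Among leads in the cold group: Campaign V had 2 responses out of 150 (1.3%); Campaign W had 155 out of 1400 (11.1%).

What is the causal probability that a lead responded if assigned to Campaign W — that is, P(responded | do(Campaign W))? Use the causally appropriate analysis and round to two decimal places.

0.16

Engagement tier is downstream of the campaign. One should not condition on a consequence of treatment, so the overall rates are the right comparison.
So P(outcome | do(Campaign W)) is just the pooled rate for Campaign W: 255/1600 = 0.159.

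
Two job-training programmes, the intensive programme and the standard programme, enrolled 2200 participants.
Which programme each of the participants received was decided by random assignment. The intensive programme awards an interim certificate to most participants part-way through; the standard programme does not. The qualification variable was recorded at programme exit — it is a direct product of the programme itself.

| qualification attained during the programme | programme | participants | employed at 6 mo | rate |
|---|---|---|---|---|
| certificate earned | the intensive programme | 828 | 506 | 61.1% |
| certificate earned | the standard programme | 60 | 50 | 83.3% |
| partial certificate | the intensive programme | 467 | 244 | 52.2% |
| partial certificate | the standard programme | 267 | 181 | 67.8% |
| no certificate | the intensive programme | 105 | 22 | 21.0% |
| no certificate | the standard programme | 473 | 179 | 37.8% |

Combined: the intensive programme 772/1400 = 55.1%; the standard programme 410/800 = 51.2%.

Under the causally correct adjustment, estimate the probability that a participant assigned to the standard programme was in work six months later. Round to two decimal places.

0.51

The distribution of qualification attained during the programme is itself part of what the programme does — it is an intermediate outcome. Holding it fixed would remove that part of the effect; the total effect is the pooled difference.
So P(outcome | do(the standard programme)) is just the pooled rate for the standard programme: 410/800 = 0.512.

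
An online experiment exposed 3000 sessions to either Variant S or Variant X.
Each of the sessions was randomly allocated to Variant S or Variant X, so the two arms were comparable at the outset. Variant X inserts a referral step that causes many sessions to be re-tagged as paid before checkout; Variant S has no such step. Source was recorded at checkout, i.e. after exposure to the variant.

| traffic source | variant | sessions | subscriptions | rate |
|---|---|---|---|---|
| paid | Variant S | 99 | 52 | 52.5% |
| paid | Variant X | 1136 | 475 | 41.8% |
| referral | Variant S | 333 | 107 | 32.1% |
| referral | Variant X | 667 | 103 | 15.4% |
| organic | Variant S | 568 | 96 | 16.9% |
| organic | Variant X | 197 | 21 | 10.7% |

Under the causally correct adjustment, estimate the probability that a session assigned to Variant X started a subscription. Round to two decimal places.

0.30

The traffic source-specific comparison favours Variant S throughout, but the pooled figures favour Variant X. The question is whether to condition on traffic source.
Traffic source is recorded after the variant and is itself shifted by it — it sits on the causal path from variant to outcome. Conditioning on a mediator would strip out part of the effect we want; the pooled comparison gives the total causal effect.
So P(outcome | do(Variant X)) is just the pooled rate for Variant X: 599/2000 = 0.299.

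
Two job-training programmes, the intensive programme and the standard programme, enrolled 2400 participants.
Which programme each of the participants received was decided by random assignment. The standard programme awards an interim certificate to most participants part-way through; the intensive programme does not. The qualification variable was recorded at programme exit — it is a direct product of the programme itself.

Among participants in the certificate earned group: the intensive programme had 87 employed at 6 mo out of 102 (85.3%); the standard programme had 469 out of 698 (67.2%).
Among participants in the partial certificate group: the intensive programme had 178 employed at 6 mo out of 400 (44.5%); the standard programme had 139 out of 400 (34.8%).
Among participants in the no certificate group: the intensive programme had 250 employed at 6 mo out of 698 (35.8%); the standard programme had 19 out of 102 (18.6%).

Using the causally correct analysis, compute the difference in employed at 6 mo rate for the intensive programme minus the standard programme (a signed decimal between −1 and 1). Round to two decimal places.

Within every qualification attained during the programme level the intensive programme has the higher rate, yet pooled the standard programme does — Simpson's reversal.
Qualification attained during the programme is recorded after the programme and is itself shifted by it — it sits on the causal path from programme to outcome. Conditioning on a mediator would strip out part of the effect we want; the pooled comparison gives the total causal effect.
The causal difference is the pooled difference: 0.429 − 0.522 = -0.093.

-0.09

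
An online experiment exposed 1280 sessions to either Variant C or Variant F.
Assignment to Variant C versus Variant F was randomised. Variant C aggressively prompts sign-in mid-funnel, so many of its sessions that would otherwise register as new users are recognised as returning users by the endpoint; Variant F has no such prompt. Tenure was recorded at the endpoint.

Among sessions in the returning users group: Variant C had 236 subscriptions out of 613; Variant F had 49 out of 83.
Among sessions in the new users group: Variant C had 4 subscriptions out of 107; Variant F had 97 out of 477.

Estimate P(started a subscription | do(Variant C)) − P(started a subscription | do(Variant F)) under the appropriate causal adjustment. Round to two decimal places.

The user tenure-specific comparison favours Variant F throughout, but the pooled figures favour Variant C. The question is whether to condition on user tenure.
User tenure is downstream of the variant. One should not condition on a consequence of treatment, so the overall rates are the right comparison.
The causal difference is the pooled difference: 0.333 − 0.261 = +0.073.

+0.07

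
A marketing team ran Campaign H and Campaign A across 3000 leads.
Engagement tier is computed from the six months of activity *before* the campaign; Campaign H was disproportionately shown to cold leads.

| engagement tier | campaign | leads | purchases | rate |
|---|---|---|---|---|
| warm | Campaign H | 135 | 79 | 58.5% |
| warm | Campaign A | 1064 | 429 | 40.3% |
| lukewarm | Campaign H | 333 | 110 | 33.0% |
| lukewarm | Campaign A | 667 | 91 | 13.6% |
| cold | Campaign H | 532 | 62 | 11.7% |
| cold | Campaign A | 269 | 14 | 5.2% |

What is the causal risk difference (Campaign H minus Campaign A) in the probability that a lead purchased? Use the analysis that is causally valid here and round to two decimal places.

Engagement tier is set before the campaign has any effect — it is not caused by the campaign — and it independently drives the outcome. That makes it a confounder, so the causal comparison is within engagement tier levels.
Adjusting over the population distribution of engagement tier: 0.400·(0.585−0.403) + 0.333·(0.330−0.136) + 0.267·(0.117−0.052) = +0.155.

+0.15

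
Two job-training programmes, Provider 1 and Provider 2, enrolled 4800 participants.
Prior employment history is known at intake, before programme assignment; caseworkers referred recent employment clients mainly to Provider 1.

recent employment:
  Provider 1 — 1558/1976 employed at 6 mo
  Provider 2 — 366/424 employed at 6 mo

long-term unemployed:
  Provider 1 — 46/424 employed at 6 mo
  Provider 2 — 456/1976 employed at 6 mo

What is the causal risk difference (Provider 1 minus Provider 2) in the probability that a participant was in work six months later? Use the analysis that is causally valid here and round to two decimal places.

Here prior employment history is a common cause — it drives both which programme a case falls under and the outcome. The crude comparison mixes populations; the stratum-specific rates are the causally relevant ones.
Adjusting over the population distribution of prior employment history: 0.500·(0.788−0.863) + 0.500·(0.108−0.231) = -0.099.

-0.10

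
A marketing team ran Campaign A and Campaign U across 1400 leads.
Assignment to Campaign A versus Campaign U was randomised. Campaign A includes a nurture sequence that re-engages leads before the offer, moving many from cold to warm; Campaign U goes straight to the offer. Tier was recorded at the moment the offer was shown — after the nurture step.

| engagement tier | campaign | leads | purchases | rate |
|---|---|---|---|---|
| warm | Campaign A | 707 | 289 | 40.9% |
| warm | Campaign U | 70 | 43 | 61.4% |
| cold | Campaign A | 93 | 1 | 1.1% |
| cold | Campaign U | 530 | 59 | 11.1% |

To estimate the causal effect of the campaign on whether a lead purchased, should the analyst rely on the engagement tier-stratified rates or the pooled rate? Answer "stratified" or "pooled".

Engagement tier is recorded after the campaign and is itself shifted by it — it sits on the causal path from campaign to outcome. Conditioning on a mediator would strip out part of the effect we want; the pooled comparison gives the total causal effect.
Pooled: Campaign A 36.2% vs Campaign U 17.0%; Campaign A is higher overall.

pooled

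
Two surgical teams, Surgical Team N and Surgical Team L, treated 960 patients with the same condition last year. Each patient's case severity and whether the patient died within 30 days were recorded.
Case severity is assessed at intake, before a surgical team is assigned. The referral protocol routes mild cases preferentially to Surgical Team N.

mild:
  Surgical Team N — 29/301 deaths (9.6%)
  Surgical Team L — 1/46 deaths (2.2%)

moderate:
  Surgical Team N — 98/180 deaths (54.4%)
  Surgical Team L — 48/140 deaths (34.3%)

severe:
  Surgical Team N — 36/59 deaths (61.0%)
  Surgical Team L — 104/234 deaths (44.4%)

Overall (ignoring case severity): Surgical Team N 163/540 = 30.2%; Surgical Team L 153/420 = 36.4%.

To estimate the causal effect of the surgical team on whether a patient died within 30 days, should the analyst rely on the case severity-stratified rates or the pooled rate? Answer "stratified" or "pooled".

stratified

Here case severity is a common cause — it drives both which surgical team a case falls under and the outcome. The crude comparison mixes populations; the stratum-specific rates are the causally relevant ones.
Within each level — mild: 9.6% vs 2.2%; moderate: 54.4% vs 34.3%; severe: 61.0% vs 44.4% — Surgical Team L is lower every time.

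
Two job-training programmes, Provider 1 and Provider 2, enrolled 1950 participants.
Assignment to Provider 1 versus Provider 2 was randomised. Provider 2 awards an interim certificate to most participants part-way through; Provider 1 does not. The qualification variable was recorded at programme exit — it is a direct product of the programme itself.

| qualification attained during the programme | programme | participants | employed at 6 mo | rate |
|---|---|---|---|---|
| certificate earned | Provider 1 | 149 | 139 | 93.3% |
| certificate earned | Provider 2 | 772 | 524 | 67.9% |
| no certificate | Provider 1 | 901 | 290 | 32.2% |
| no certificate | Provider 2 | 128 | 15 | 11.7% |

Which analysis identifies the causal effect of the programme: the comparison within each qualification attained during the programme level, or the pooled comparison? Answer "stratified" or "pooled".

The stratified and pooled comparisons disagree (Provider 1 wins within each qualification attained during the programme; Provider 2 wins overall), so the answer turns on the causal role of qualification attained during the programme.
Stratifying would compare programmes among participants the programmes themselves sorted into qualification attained during the programme groups — a form of selection on an intermediate. The unconditioned pooled rates give the total causal effect.
Pooled: Provider 1 40.9% vs Provider 2 59.9%; Provider 2 is higher overall.

pooled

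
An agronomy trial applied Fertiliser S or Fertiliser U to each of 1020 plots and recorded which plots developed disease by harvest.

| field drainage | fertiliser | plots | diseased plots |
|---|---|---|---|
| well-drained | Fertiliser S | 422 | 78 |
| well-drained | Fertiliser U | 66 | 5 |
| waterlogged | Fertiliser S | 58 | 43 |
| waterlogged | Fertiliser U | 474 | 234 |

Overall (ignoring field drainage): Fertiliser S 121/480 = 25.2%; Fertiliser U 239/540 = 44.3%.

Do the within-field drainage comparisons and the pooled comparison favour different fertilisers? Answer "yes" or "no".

yes

Within each field drainage level (well-drained 18.5% vs 7.6%; waterlogged 74.1% vs 49.4%), Fertiliser U has the lower rate every time. Pooled: 25.2% vs 44.3% — Fertiliser S has the lower rate overall. The two comparisons disagree.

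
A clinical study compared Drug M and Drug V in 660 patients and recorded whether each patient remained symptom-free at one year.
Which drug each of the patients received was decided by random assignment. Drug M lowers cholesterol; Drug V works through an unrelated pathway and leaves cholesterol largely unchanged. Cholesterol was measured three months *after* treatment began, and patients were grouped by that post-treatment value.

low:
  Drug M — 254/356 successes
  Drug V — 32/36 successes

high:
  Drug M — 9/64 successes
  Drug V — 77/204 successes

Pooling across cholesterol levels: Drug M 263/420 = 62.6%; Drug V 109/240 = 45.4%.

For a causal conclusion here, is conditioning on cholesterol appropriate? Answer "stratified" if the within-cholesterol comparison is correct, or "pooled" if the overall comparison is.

pooled

The distribution of cholesterol is itself part of what the drug does — it is an intermediate outcome. Holding it fixed would remove that part of the effect; the total effect is the pooled difference.
Pooled: Drug M 62.6% vs Drug V 45.4%; Drug M is higher overall.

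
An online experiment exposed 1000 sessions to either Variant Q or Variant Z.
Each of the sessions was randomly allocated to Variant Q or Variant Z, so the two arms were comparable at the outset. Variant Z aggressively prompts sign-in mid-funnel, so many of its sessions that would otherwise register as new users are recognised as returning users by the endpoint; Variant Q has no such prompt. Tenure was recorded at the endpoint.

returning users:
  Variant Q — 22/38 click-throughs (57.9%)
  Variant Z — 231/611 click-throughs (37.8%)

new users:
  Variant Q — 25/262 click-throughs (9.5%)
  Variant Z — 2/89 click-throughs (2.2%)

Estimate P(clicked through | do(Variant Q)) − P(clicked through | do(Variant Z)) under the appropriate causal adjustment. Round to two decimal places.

-0.18

User tenure lies on the pathway variant → user tenure → outcome, so adjusting for it blocks the indirect effect. For the total causal effect of variant, use the unadjusted pooled rates.
The causal difference is the pooled difference: 0.157 − 0.333 = -0.176.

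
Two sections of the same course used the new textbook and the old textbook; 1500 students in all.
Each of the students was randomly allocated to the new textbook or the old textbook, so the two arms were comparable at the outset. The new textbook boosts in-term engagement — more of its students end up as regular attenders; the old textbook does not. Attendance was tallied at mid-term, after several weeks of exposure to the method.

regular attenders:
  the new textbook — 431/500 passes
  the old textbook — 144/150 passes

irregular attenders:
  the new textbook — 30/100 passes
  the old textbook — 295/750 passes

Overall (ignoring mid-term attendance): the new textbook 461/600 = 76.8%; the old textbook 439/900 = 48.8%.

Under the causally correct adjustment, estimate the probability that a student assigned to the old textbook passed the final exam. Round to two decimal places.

0.49

Mid-term attendance here is a post-treatment variable shaped by the teaching method; conditioning on it would introduce bias rather than remove it. The overall comparison is the causal one.
So P(outcome | do(the old textbook)) is just the pooled rate for the old textbook: 439/900 = 0.488.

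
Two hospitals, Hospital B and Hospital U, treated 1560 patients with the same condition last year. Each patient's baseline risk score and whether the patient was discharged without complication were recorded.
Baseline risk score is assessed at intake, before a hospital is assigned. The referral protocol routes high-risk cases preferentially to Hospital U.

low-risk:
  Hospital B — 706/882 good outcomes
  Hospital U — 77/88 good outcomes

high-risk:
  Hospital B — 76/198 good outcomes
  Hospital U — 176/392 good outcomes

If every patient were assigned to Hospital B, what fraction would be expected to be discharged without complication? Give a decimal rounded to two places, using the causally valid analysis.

The stratified and pooled comparisons disagree (Hospital U wins within each baseline risk score; Hospital B wins overall), so the answer turns on the causal role of baseline risk score.
Baseline risk score is set before the hospital has any effect — it is not caused by the hospital — and it independently drives the outcome. That makes it a confounder, so the causal comparison is within baseline risk score levels.
Standardising Hospital B to the population baseline risk score mix: 0.622·706/882 + 0.378·76/198 = 0.643.

0.64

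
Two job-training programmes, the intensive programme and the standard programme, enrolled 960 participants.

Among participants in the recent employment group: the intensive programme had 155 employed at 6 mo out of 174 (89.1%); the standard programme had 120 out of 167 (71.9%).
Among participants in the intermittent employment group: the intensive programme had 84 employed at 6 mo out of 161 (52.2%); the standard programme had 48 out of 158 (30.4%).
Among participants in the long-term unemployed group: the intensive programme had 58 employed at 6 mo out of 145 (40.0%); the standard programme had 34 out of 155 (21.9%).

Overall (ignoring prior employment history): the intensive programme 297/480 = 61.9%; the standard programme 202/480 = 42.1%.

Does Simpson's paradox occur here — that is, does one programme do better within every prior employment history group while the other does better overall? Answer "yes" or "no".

Within each prior employment history level (recent employment 89.1% vs 71.9%; intermittent employment 52.2% vs 30.4%; long-term unemployed 40.0% vs 21.9%), the intensive programme has the higher rate every time. Pooled: 61.9% vs 42.1% — the intensive programme has the higher rate overall. They agree.

no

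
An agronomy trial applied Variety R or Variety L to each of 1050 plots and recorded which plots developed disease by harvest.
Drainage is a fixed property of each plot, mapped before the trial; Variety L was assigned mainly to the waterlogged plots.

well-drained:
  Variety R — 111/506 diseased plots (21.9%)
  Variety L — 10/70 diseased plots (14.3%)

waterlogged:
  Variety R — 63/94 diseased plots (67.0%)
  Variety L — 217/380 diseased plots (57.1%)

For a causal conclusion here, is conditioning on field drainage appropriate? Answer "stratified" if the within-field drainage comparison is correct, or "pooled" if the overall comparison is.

stratified

Field drainage is set before the variety has any effect — it is not caused by the variety — and it independently drives the outcome. That makes it a confounder, so the causal comparison is within field drainage levels.
Within each level — well-drained: 21.9% vs 14.3%; waterlogged: 67.0% vs 57.1% — Variety L is lower every time.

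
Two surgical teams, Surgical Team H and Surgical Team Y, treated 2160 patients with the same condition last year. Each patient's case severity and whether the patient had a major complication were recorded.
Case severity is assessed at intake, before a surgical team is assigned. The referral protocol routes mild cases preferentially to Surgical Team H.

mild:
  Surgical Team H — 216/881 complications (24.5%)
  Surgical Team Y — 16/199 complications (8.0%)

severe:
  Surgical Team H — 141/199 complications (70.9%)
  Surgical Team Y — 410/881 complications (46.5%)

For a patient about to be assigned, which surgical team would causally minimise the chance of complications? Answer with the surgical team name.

Surgical Team Y

The stratified and pooled comparisons disagree (Surgical Team Y wins within each case severity; Surgical Team H wins overall), so the answer turns on the causal role of case severity.
Here case severity is a common cause — it drives both which surgical team a case falls under and the outcome. The crude comparison mixes populations; the stratum-specific rates are the causally relevant ones.
Within each level — mild: 24.5% vs 8.0%; severe: 70.9% vs 46.5% — Surgical Team Y is lower every time.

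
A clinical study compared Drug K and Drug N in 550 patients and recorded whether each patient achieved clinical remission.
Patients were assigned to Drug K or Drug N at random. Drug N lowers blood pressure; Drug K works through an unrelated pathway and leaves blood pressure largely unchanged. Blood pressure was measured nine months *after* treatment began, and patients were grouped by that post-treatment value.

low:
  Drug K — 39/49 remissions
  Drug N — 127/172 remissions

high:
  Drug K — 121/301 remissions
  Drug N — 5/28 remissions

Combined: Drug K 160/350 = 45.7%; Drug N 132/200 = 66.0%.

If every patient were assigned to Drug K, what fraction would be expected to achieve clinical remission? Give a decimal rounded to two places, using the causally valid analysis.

0.46

Stratifying would compare drugs among patients the drugs themselves sorted into blood pressure groups — a form of selection on an intermediate. The unconditioned pooled rates give the total causal effect.
So P(outcome | do(Drug K)) is just the pooled rate for Drug K: 160/350 = 0.457.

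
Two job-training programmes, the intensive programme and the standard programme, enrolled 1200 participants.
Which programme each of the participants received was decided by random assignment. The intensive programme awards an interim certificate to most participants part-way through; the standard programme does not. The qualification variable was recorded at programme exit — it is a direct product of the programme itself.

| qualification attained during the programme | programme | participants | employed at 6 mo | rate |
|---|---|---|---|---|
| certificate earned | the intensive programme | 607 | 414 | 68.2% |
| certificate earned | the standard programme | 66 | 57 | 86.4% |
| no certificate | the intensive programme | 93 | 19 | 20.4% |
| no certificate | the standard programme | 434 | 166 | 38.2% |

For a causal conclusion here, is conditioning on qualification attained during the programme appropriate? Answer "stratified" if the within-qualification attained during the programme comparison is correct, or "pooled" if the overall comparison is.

The qualification attained during the programme-specific comparison favours the standard programme throughout, but the pooled figures favour the intensive programme. The question is whether to condition on qualification attained during the programme.
Because the programme influences qualification attained during the programme, qualification attained during the programme is a post-treatment mediator, not a confounder. Stratifying on it would bias the estimate; the causal effect is the crude pooled difference.
Pooled: the intensive programme 61.9% vs the standard programme 44.6%; the intensive programme is higher overall.

pooled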